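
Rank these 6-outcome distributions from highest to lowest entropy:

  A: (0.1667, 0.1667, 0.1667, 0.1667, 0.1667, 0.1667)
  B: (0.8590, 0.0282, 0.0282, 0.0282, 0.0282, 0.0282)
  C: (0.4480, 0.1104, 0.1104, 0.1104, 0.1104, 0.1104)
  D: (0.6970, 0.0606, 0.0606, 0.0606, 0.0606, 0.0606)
A > C > D > B

Key insight: Entropy is maximized by uniform distributions and minimized by concentrated distributions.

Entropies:
  H(A) = 2.5850 bits
  H(B) = 0.9142 bits
  H(C) = 2.2739 bits
  H(D) = 1.5885 bits

Ranking: A > C > D > B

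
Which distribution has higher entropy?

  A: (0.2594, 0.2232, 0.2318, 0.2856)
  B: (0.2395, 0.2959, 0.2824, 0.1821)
A

Both distributions are close to uniform, making this a harder comparison.

H(A) = 1.9931 bits
H(B) = 1.9763 bits

The distribution closer to uniform has higher entropy.
Answer: A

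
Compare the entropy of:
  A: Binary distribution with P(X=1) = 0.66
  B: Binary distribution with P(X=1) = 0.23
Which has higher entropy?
A

For binary distributions, entropy is maximized at p=0.5 and decreases as p moves toward 0 or 1.

H(A) = H(0.66) = 0.9248 bits
H(B) = H(0.23) = 0.7780 bits

Distribution A (p=0.66) is closer to uniform (p=0.5), so it has higher entropy.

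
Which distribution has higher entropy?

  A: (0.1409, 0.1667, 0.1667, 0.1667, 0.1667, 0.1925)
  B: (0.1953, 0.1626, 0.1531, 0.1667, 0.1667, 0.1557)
B

Both distributions are close to uniform, making this a harder comparison.

H(A) = 2.5792 bits
H(B) = 2.5802 bits

The distribution closer to uniform has higher entropy.
Answer: B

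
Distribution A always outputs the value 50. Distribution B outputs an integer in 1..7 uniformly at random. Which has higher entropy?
B

A is deterministic, so H(A) = 0. B is uniform over 7 outcomes, so H(B) = log₂(7) = 2.807 bits. Any distribution with genuine randomness has higher entropy than a deterministic one.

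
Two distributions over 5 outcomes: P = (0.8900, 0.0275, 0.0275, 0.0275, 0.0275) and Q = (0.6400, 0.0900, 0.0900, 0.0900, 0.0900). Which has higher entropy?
Q

P is highly concentrated on one outcome (89%), making it nearly deterministic. Q spreads its mass more evenly (max 64%). The more spread-out distribution has higher entropy: H(P) ≈ 0.720 bits, H(Q) ≈ 1.663 bits.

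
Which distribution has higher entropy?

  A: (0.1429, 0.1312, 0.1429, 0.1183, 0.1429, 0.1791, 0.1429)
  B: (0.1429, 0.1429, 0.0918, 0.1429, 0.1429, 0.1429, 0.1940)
A

Both distributions are close to uniform, making this a harder comparison.

H(A) = 2.7973 bits
H(B) = 2.7804 bits

The distribution closer to uniform has higher entropy.
Answer: A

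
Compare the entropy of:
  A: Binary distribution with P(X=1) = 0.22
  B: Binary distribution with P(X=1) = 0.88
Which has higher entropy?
A

For binary distributions, entropy is maximized at p=0.5 and decreases as p moves toward 0 or 1.

H(A) = H(0.22) = 0.7602 bits
H(B) = H(0.88) = 0.5294 bits

Distribution A (p=0.22) is closer to uniform (p=0.5), so it has higher entropy.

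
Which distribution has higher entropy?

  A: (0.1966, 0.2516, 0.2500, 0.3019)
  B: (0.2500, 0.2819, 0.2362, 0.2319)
B

Both distributions are close to uniform, making this a harder comparison.

H(A) = 1.9838 bits
H(B) = 1.9956 bits

The distribution closer to uniform has higher entropy.
Answer: B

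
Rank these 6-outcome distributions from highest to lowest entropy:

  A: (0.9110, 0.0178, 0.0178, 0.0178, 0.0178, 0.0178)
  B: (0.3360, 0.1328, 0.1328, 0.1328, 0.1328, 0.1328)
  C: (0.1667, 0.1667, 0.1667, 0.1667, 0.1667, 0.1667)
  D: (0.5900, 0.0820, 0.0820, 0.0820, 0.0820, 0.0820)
C > B > D > A

Key insight: Entropy is maximized by uniform distributions and minimized by concentrated distributions.

Entropies:
  H(A) = 0.6398 bits
  H(B) = 2.4627 bits
  H(C) = 2.5850 bits
  H(D) = 1.9285 bits

Ranking: C > B > D > A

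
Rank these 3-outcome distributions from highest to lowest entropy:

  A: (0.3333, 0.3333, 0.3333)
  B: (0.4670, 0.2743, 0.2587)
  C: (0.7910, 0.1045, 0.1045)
A > B > C

Key insight: Entropy is maximized by uniform distributions and minimized by concentrated distributions.

- Uniform distributions have maximum entropy log₂(3) = 1.5850 bits
- The more "peaked" or concentrated a distribution, the lower its entropy

Entropies:
  H(A) = 1.5850 bits
  H(B) = 1.5295 bits
  H(C) = 0.9486 bits

Ranking: A > B > C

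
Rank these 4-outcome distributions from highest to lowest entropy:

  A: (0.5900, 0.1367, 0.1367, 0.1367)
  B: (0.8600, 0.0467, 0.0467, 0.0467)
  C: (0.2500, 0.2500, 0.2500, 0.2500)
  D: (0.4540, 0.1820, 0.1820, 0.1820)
C > D > A > B

Key insight: Entropy is maximized by uniform distributions and minimized by concentrated distributions.

Entropies:
  H(A) = 1.6263 bits
  H(B) = 0.8061 bits
  H(C) = 2.0000 bits
  H(D) = 1.8593 bits

Ranking: C > D > A > B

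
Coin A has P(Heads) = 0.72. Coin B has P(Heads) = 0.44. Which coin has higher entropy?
B

For binary distributions, entropy is maximized at p=0.5 and decreases as p moves toward 0 or 1.

H(A) = H(0.72) = 0.8555 bits
H(B) = H(0.44) = 0.9896 bits

Distribution B (p=0.44) is closer to uniform (p=0.5), so it has higher entropy.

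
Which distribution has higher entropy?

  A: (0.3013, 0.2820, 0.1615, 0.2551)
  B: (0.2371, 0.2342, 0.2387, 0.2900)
B

Both distributions are close to uniform, making this a harder comparison.

H(A) = 1.9641 bits
H(B) = 1.9940 bits

The distribution closer to uniform has higher entropy.
Answer: B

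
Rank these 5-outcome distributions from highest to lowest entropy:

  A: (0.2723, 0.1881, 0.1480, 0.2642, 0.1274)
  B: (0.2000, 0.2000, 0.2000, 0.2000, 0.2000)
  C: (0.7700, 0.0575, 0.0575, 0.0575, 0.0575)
B > A > C

Key insight: Entropy is maximized by uniform distributions and minimized by concentrated distributions.

- Uniform distributions have maximum entropy log₂(5) = 2.3219 bits
- The more "peaked" or concentrated a distribution, the lower its entropy

Entropies:
  H(A) = 2.2584 bits
  H(B) = 2.3219 bits
  H(C) = 1.2380 bits

Ranking: B > A > C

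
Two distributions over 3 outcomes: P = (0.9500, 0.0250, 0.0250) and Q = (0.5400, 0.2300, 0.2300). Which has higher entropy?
Q

P is highly concentrated on one outcome (95%), making it nearly deterministic. Q spreads its mass more evenly (max 54%). The more spread-out distribution has higher entropy: H(P) ≈ 0.336 bits, H(Q) ≈ 1.455 bits.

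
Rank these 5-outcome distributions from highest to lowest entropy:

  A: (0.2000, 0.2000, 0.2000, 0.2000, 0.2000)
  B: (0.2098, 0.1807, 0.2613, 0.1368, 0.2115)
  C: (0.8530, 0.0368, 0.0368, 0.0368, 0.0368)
A > B > C

Key insight: Entropy is maximized by uniform distributions and minimized by concentrated distributions.

- Uniform distributions have maximum entropy log₂(5) = 2.3219 bits
- The more "peaked" or concentrated a distribution, the lower its entropy

Entropies:
  H(A) = 2.3219 bits
  H(B) = 2.2911 bits
  H(C) = 0.8963 bits

Ranking: A > B > C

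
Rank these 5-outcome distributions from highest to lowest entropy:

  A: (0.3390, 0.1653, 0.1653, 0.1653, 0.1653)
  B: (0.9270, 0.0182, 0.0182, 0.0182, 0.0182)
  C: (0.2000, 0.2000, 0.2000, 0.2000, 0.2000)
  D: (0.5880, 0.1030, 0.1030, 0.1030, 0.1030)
C > A > D > B

Key insight: Entropy is maximized by uniform distributions and minimized by concentrated distributions.

Entropies:
  H(A) = 2.2459 bits
  H(B) = 0.5230 bits
  H(C) = 2.3219 bits
  H(D) = 1.8015 bits

Ranking: C > A > D > B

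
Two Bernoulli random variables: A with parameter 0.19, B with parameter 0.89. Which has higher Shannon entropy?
A

For binary distributions, entropy is maximized at p=0.5 and decreases as p moves toward 0 or 1.

H(A) = H(0.19) = 0.7015 bits
H(B) = H(0.89) = 0.4999 bits

Distribution A (p=0.19) is closer to uniform (p=0.5), so it has higher entropy.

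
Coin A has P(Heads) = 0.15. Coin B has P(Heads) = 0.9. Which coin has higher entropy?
A

For binary distributions, entropy is maximized at p=0.5 and decreases as p moves toward 0 or 1.

H(A) = H(0.15) = 0.6098 bits
H(B) = H(0.9) = 0.4690 bits

Distribution A (p=0.15) is closer to uniform (p=0.5), so it has higher entropy.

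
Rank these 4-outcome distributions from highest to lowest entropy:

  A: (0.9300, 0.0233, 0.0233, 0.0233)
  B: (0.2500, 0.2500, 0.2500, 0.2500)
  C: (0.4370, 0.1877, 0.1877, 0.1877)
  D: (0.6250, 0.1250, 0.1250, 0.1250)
B > C > D > A

Key insight: Entropy is maximized by uniform distributions and minimized by concentrated distributions.

Entropies:
  H(A) = 0.4769 bits
  H(B) = 2.0000 bits
  H(C) = 1.8809 bits
  H(D) = 1.5488 bits

Ranking: B > C > D > A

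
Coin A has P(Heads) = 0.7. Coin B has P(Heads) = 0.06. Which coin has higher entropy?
A

For binary distributions, entropy is maximized at p=0.5 and decreases as p moves toward 0 or 1.

H(A) = H(0.7) = 0.8813 bits
H(B) = H(0.06) = 0.3274 bits

Distribution A (p=0.7) is closer to uniform (p=0.5), so it has higher entropy.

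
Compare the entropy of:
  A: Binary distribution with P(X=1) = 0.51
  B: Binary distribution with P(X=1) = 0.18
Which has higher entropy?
A

For binary distributions, entropy is maximized at p=0.5 and decreases as p moves toward 0 or 1.

H(A) = H(0.51) = 0.9997 bits
H(B) = H(0.18) = 0.6801 bits

Distribution A (p=0.51) is closer to uniform (p=0.5), so it has higher entropy.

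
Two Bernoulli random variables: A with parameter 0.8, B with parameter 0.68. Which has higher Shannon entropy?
B

For binary distributions, entropy is maximized at p=0.5 and decreases as p moves toward 0 or 1.

H(A) = H(0.8) = 0.7219 bits
H(B) = H(0.68) = 0.9044 bits

Distribution B (p=0.68) is closer to uniform (p=0.5), so it has higher entropy.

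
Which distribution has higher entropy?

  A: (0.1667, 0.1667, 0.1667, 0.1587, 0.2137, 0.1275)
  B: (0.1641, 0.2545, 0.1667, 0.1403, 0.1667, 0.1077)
A

Both distributions are close to uniform, making this a harder comparison.

H(A) = 2.5687 bits
H(B) = 2.5359 bits

The distribution closer to uniform has higher entropy.
Answer: A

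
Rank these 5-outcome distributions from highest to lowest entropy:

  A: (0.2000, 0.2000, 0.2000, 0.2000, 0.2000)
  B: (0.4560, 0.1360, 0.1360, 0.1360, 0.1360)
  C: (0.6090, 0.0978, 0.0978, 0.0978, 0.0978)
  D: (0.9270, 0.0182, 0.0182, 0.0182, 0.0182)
A > B > C > D

Key insight: Entropy is maximized by uniform distributions and minimized by concentrated distributions.

Entropies:
  H(A) = 2.3219 bits
  H(B) = 2.0824 bits
  H(C) = 1.7474 bits
  H(D) = 0.5230 bits

Ranking: A > B > C > D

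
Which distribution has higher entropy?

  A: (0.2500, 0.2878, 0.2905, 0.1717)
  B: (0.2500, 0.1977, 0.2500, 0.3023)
B

Both distributions are close to uniform, making this a harder comparison.

H(A) = 1.9717 bits
H(B) = 1.9841 bits

The distribution closer to uniform has higher entropy.
Answer: B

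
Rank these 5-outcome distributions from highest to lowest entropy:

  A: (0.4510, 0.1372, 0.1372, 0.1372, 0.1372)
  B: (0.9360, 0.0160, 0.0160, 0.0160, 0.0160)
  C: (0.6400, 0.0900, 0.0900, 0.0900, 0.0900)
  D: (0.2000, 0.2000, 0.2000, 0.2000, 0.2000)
D > A > C > B

Key insight: Entropy is maximized by uniform distributions and minimized by concentrated distributions.

Entropies:
  H(A) = 2.0911 bits
  H(B) = 0.4711 bits
  H(C) = 1.6627 bits
  H(D) = 2.3219 bits

Ranking: D > A > C > B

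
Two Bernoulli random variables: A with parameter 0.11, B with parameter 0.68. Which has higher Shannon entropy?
B

For binary distributions, entropy is maximized at p=0.5 and decreases as p moves toward 0 or 1.

H(A) = H(0.11) = 0.4999 bits
H(B) = H(0.68) = 0.9044 bits

Distribution B (p=0.68) is closer to uniform (p=0.5), so it has higher entropy.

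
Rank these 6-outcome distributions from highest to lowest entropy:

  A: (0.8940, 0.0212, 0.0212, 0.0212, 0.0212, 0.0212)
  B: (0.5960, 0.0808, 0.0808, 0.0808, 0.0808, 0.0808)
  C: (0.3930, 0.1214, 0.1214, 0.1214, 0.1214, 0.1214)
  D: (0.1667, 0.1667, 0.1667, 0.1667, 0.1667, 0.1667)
D > C > B > A

Key insight: Entropy is maximized by uniform distributions and minimized by concentrated distributions.

Entropies:
  H(A) = 0.7339 bits
  H(B) = 1.9113 bits
  H(C) = 2.3761 bits
  H(D) = 2.5850 bits

Ranking: D > C > B > A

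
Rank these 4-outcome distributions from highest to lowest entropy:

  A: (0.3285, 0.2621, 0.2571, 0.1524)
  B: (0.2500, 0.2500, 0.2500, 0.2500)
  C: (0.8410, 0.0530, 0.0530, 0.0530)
B > A > C

Key insight: Entropy is maximized by uniform distributions and minimized by concentrated distributions.

- Uniform distributions have maximum entropy log₂(4) = 2.0000 bits
- The more "peaked" or concentrated a distribution, the lower its entropy

Entropies:
  H(A) = 1.9513 bits
  H(B) = 2.0000 bits
  H(C) = 0.8839 bits

Ranking: B > A > C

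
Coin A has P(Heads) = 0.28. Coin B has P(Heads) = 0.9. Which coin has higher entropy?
A

For binary distributions, entropy is maximized at p=0.5 and decreases as p moves toward 0 or 1.

H(A) = H(0.28) = 0.8555 bits
H(B) = H(0.9) = 0.4690 bits

Distribution A (p=0.28) is closer to uniform (p=0.5), so it has higher entropy.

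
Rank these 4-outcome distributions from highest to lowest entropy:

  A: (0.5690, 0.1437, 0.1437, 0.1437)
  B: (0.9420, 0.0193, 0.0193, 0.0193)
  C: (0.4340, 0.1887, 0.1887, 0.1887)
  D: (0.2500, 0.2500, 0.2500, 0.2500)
D > C > A > B

Key insight: Entropy is maximized by uniform distributions and minimized by concentrated distributions.

Entropies:
  H(A) = 1.6693 bits
  H(B) = 0.4114 bits
  H(C) = 1.8845 bits
  H(D) = 2.0000 bits

Ranking: D > C > A > B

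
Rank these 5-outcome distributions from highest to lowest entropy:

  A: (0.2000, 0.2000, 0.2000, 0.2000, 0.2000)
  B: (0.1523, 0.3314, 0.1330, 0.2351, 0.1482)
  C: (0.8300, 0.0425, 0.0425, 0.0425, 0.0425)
A > B > C

Key insight: Entropy is maximized by uniform distributions and minimized by concentrated distributions.

- Uniform distributions have maximum entropy log₂(5) = 2.3219 bits
- The more "peaked" or concentrated a distribution, the lower its entropy

Entropies:
  H(A) = 2.3219 bits
  H(B) = 2.2279 bits
  H(C) = 0.9977 bits

Ranking: A > B > C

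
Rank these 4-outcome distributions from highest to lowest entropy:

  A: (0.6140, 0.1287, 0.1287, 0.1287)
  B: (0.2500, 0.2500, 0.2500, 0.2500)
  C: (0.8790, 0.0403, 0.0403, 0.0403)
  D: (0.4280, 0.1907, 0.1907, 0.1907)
B > D > A > C

Key insight: Entropy is maximized by uniform distributions and minimized by concentrated distributions.

Entropies:
  H(A) = 1.5740 bits
  H(B) = 2.0000 bits
  H(C) = 0.7240 bits
  H(D) = 1.8916 bits

Ranking: B > D > A > C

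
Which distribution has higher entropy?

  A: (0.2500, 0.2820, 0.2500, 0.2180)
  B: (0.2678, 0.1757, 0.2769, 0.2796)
A

Both distributions are close to uniform, making this a harder comparison.

H(A) = 1.9941 bits
H(B) = 1.9768 bits

The distribution closer to uniform has higher entropy.
Answer: A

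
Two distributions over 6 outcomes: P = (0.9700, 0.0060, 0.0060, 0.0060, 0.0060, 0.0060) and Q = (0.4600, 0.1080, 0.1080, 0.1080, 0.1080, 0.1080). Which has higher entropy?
Q

P is highly concentrated on one outcome (97%), making it nearly deterministic. Q spreads its mass more evenly (max 46%). The more spread-out distribution has higher entropy: H(P) ≈ 0.264 bits, H(Q) ≈ 2.249 bits.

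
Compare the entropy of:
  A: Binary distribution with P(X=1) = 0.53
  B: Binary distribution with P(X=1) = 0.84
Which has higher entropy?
A

For binary distributions, entropy is maximized at p=0.5 and decreases as p moves toward 0 or 1.

H(A) = H(0.53) = 0.9974 bits
H(B) = H(0.84) = 0.6343 bits

Distribution A (p=0.53) is closer to uniform (p=0.5), so it has higher entropy.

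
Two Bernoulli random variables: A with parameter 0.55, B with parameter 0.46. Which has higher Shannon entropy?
B

For binary distributions, entropy is maximized at p=0.5 and decreases as p moves toward 0 or 1.

H(A) = H(0.55) = 0.9928 bits
H(B) = H(0.46) = 0.9954 bits

Distribution B (p=0.46) is closer to uniform (p=0.5), so it has higher entropy.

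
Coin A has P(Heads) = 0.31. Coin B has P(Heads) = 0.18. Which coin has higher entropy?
A

For binary distributions, entropy is maximized at p=0.5 and decreases as p moves toward 0 or 1.

H(A) = H(0.31) = 0.8932 bits
H(B) = H(0.18) = 0.6801 bits

Distribution A (p=0.31) is closer to uniform (p=0.5), so it has higher entropy.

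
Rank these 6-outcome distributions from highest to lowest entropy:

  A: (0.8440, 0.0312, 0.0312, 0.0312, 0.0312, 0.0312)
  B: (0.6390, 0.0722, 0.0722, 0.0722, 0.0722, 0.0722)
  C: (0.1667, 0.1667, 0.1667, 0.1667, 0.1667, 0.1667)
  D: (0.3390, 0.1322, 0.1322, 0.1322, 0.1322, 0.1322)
C > D > B > A

Key insight: Entropy is maximized by uniform distributions and minimized by concentrated distributions.

Entropies:
  H(A) = 0.9869 bits
  H(B) = 1.7817 bits
  H(C) = 2.5850 bits
  H(D) = 2.4587 bits

Ranking: C > D > B > A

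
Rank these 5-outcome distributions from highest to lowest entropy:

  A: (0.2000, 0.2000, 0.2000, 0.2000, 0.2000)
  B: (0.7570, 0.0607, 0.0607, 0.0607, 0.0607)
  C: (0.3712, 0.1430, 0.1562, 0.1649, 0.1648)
A > C > B

Key insight: Entropy is maximized by uniform distributions and minimized by concentrated distributions.

- Uniform distributions have maximum entropy log₂(5) = 2.3219 bits
- The more "peaked" or concentrated a distribution, the lower its entropy

Entropies:
  H(A) = 2.3219 bits
  H(B) = 1.2860 bits
  H(C) = 2.2078 bits

Ranking: A > C > B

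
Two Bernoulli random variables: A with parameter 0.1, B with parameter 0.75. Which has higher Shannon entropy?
B

For binary distributions, entropy is maximized at p=0.5 and decreases as p moves toward 0 or 1.

H(A) = H(0.1) = 0.4690 bits
H(B) = H(0.75) = 0.8113 bits

Distribution B (p=0.75) is closer to uniform (p=0.5), so it has higher entropy.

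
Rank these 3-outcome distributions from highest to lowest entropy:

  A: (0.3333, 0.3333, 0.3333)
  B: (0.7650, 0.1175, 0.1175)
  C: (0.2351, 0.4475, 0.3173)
A > C > B

Key insight: Entropy is maximized by uniform distributions and minimized by concentrated distributions.

- Uniform distributions have maximum entropy log₂(3) = 1.5850 bits
- The more "peaked" or concentrated a distribution, the lower its entropy

Entropies:
  H(A) = 1.5850 bits
  H(B) = 1.0216 bits
  H(C) = 1.5357 bits

Ranking: A > C > B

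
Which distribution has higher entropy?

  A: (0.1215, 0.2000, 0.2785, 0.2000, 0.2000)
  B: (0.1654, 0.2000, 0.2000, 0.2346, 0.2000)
B

Both distributions are close to uniform, making this a harder comparison.

H(A) = 2.2763 bits
H(B) = 2.3132 bits

The distribution closer to uniform has higher entropy.
Answer: B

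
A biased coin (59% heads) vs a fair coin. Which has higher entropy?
Fair coin

The fair coin is uniform (p=0.5), maximizing binary entropy at 1 bit. The biased coin has H(0.59) ≈ 0.977 bits — its outcome is more predictable, so its entropy is lower.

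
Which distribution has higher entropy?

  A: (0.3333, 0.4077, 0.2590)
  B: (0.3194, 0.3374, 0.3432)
B

Both distributions are close to uniform, making this a harder comparison.

H(A) = 1.5608 bits
H(B) = 1.5843 bits

The distribution closer to uniform has higher entropy.
Answer: B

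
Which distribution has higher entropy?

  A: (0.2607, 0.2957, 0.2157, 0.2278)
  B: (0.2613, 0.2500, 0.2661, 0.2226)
B

Both distributions are close to uniform, making this a harder comparison.

H(A) = 1.9890 bits
H(B) = 1.9966 bits

The distribution closer to uniform has higher entropy.
Answer: B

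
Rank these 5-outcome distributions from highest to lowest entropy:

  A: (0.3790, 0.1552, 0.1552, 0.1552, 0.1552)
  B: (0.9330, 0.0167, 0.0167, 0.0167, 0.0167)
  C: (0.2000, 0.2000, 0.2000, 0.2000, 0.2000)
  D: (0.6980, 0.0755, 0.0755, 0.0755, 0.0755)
C > A > D > B

Key insight: Entropy is maximized by uniform distributions and minimized by concentrated distributions.

Entropies:
  H(A) = 2.1993 bits
  H(B) = 0.4886 bits
  H(C) = 2.3219 bits
  H(D) = 1.4877 bits

Ranking: C > A > D > B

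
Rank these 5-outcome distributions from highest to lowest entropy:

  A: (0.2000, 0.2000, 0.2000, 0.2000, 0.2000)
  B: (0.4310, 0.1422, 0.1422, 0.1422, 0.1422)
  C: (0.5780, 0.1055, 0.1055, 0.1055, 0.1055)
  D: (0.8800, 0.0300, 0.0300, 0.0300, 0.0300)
A > B > C > D

Key insight: Entropy is maximized by uniform distributions and minimized by concentrated distributions.

Entropies:
  H(A) = 2.3219 bits
  H(B) = 2.1242 bits
  H(C) = 1.8264 bits
  H(D) = 0.7694 bits

Ranking: A > B > C > D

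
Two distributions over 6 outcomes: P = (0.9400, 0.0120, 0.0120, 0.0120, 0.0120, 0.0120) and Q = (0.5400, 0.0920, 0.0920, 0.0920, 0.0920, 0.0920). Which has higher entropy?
Q

P is highly concentrated on one outcome (94%), making it nearly deterministic. Q spreads its mass more evenly (max 54%). The more spread-out distribution has higher entropy: H(P) ≈ 0.467 bits, H(Q) ≈ 2.063 bits.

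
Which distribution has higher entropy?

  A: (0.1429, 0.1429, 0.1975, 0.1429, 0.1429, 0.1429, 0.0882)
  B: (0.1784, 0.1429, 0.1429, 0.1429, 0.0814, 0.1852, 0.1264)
A

Both distributions are close to uniform, making this a harder comparison.

H(A) = 2.7764 bits
H(B) = 2.7691 bits

The distribution closer to uniform has higher entropy.
Answer: A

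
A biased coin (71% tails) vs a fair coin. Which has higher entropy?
Fair coin

The fair coin is uniform (p=0.5), maximizing binary entropy at 1 bit. The biased coin has H(0.71) ≈ 0.869 bits — its outcome is more predictable, so its entropy is lower.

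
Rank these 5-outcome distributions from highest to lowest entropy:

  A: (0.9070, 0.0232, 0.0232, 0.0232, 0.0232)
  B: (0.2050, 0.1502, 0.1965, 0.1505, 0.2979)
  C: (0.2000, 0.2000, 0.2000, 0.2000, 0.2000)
C > B > A

Key insight: Entropy is maximized by uniform distributions and minimized by concentrated distributions.

- Uniform distributions have maximum entropy log₂(5) = 2.3219 bits
- The more "peaked" or concentrated a distribution, the lower its entropy

Entropies:
  H(A) = 0.6324 bits
  H(B) = 2.2723 bits
  H(C) = 2.3219 bits

Ranking: C > B > A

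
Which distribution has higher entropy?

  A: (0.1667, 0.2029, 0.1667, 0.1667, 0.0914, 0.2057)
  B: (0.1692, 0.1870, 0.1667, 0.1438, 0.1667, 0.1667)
B

Both distributions are close to uniform, making this a harder comparison.

H(A) = 2.5441 bits
H(B) = 2.5808 bits

The distribution closer to uniform has higher entropy.
Answer: B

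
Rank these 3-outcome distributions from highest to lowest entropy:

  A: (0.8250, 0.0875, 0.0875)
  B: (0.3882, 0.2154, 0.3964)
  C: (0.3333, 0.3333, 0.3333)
C > B > A

Key insight: Entropy is maximized by uniform distributions and minimized by concentrated distributions.

- Uniform distributions have maximum entropy log₂(3) = 1.5850 bits
- The more "peaked" or concentrated a distribution, the lower its entropy

Entropies:
  H(A) = 0.8440 bits
  H(B) = 1.5362 bits
  H(C) = 1.5850 bits

Ranking: C > B > A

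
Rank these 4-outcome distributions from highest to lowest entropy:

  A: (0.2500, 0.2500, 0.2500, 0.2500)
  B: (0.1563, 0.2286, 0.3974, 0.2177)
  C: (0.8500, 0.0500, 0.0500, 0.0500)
A > B > C

Key insight: Entropy is maximized by uniform distributions and minimized by concentrated distributions.

- Uniform distributions have maximum entropy log₂(4) = 2.0000 bits
- The more "peaked" or concentrated a distribution, the lower its entropy

Entropies:
  H(A) = 2.0000 bits
  H(B) = 1.9131 bits
  H(C) = 0.8476 bits

Ranking: A > B > C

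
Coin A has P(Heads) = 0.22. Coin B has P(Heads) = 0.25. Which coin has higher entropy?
B

For binary distributions, entropy is maximized at p=0.5 and decreases as p moves toward 0 or 1.

H(A) = H(0.22) = 0.7602 bits
H(B) = H(0.25) = 0.8113 bits

Distribution B (p=0.25) is closer to uniform (p=0.5), so it has higher entropy.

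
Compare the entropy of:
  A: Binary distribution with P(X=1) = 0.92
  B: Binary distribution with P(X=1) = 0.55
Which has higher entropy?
B

For binary distributions, entropy is maximized at p=0.5 and decreases as p moves toward 0 or 1.

H(A) = H(0.92) = 0.4022 bits
H(B) = H(0.55) = 0.9928 bits

Distribution B (p=0.55) is closer to uniform (p=0.5), so it has higher entropy.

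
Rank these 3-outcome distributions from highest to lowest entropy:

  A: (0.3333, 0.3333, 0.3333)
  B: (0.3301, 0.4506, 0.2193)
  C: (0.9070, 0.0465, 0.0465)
A > B > C

Key insight: Entropy is maximized by uniform distributions and minimized by concentrated distributions.

- Uniform distributions have maximum entropy log₂(3) = 1.5850 bits
- The more "peaked" or concentrated a distribution, the lower its entropy

Entropies:
  H(A) = 1.5850 bits
  H(B) = 1.5261 bits
  H(C) = 0.5394 bits

Ranking: A > B > C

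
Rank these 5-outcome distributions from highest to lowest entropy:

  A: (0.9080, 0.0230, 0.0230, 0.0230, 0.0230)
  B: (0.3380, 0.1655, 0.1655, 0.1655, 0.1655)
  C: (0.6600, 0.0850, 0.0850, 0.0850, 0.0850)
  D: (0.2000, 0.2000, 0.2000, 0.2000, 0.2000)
D > B > C > A

Key insight: Entropy is maximized by uniform distributions and minimized by concentrated distributions.

Entropies:
  H(A) = 0.6271 bits
  H(B) = 2.2469 bits
  H(C) = 1.6048 bits
  H(D) = 2.3219 bits

Ranking: D > B > C > A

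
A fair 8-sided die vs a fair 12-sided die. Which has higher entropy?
12-sided die

Both are uniform distributions; for uniform over n outcomes, H = log₂(n). H(8-sided) = log₂(8) = 3.000 bits and H(12-sided) = log₂(12) = 3.585 bits. More outcomes in a uniform distribution means higher entropy.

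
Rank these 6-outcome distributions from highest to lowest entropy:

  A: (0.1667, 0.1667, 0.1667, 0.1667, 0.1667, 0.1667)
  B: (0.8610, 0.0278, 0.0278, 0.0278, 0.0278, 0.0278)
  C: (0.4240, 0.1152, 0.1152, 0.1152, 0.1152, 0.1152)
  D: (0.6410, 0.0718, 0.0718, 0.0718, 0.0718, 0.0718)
A > C > D > B

Key insight: Entropy is maximized by uniform distributions and minimized by concentrated distributions.

Entropies:
  H(A) = 2.5850 bits
  H(B) = 0.9044 bits
  H(C) = 2.3207 bits
  H(D) = 1.7754 bits

Ranking: A > C > D > B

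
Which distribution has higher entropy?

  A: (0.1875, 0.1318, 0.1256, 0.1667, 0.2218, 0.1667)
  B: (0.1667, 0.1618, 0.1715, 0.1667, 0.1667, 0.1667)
B

Both distributions are close to uniform, making this a harder comparison.

H(A) = 2.5576 bits
H(B) = 2.5848 bits

The distribution closer to uniform has higher entropy.
Answer: B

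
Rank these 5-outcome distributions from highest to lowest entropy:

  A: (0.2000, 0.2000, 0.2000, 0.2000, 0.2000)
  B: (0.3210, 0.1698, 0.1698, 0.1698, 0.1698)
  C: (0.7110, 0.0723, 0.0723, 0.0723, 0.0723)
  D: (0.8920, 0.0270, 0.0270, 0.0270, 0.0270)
A > B > C > D

Key insight: Entropy is maximized by uniform distributions and minimized by concentrated distributions.

Entropies:
  H(A) = 2.3219 bits
  H(B) = 2.2635 bits
  H(C) = 1.4454 bits
  H(D) = 0.7099 bits

Ranking: A > B > C > D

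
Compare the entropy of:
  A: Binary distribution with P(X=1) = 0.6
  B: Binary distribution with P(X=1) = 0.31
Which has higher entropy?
A

For binary distributions, entropy is maximized at p=0.5 and decreases as p moves toward 0 or 1.

H(A) = H(0.6) = 0.9710 bits
H(B) = H(0.31) = 0.8932 bits

Distribution A (p=0.6) is closer to uniform (p=0.5), so it has higher entropy.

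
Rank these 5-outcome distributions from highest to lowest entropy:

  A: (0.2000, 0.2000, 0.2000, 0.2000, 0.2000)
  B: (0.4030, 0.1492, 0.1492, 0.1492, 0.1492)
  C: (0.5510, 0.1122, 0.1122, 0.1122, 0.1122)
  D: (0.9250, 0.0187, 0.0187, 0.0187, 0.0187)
A > B > C > D

Key insight: Entropy is maximized by uniform distributions and minimized by concentrated distributions.

Entropies:
  H(A) = 2.3219 bits
  H(B) = 2.1667 bits
  H(C) = 1.8905 bits
  H(D) = 0.5343 bits

Ranking: A > B > C > D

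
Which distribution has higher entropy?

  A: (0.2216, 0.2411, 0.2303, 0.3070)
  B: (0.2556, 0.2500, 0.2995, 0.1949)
A

Both distributions are close to uniform, making this a harder comparison.

H(A) = 1.9875 bits
H(B) = 1.9838 bits

The distribution closer to uniform has higher entropy.
Answer: A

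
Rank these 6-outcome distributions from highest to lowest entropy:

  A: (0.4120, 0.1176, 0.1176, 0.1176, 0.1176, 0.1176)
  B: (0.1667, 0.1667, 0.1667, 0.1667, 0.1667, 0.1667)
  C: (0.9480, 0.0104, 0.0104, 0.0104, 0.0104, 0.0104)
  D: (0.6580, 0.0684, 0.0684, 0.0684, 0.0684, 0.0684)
B > A > D > C

Key insight: Entropy is maximized by uniform distributions and minimized by concentrated distributions.

Entropies:
  H(A) = 2.3428 bits
  H(B) = 2.5850 bits
  H(C) = 0.4156 bits
  H(D) = 1.7208 bits

Ranking: B > A > D > C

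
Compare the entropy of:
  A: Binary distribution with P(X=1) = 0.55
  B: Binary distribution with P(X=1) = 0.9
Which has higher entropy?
A

For binary distributions, entropy is maximized at p=0.5 and decreases as p moves toward 0 or 1.

H(A) = H(0.55) = 0.9928 bits
H(B) = H(0.9) = 0.4690 bits

Distribution A (p=0.55) is closer to uniform (p=0.5), so it has higher entropy.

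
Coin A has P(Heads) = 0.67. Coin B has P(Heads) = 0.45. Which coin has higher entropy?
B

For binary distributions, entropy is maximized at p=0.5 and decreases as p moves toward 0 or 1.

H(A) = H(0.67) = 0.9149 bits
H(B) = H(0.45) = 0.9928 bits

Distribution B (p=0.45) is closer to uniform (p=0.5), so it has higher entropy.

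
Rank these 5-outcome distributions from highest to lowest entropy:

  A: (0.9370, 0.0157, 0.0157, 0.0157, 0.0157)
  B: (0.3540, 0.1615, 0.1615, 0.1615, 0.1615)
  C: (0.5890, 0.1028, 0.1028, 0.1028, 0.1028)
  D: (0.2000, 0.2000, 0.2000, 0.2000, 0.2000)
D > B > C > A

Key insight: Entropy is maximized by uniform distributions and minimized by concentrated distributions.

Entropies:
  H(A) = 0.4652 bits
  H(B) = 2.2296 bits
  H(C) = 1.7990 bits
  H(D) = 2.3219 bits

Ranking: D > B > C > A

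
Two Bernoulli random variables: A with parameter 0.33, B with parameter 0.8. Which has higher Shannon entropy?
A

For binary distributions, entropy is maximized at p=0.5 and decreases as p moves toward 0 or 1.

H(A) = H(0.33) = 0.9149 bits
H(B) = H(0.8) = 0.7219 bits

Distribution A (p=0.33) is closer to uniform (p=0.5), so it has higher entropy.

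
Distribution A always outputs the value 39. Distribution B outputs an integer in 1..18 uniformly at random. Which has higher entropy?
B

A is deterministic, so H(A) = 0. B is uniform over 18 outcomes, so H(B) = log₂(18) = 4.170 bits. Any distribution with genuine randomness has higher entropy than a deterministic one.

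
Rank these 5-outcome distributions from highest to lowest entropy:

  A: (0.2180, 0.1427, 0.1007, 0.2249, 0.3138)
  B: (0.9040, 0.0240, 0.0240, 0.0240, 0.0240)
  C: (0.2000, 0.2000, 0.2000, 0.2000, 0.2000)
C > A > B

Key insight: Entropy is maximized by uniform distributions and minimized by concentrated distributions.

- Uniform distributions have maximum entropy log₂(5) = 2.3219 bits
- The more "peaked" or concentrated a distribution, the lower its entropy

Entropies:
  H(A) = 2.2222 bits
  H(B) = 0.6482 bits
  H(C) = 2.3219 bits

Ranking: C > A > B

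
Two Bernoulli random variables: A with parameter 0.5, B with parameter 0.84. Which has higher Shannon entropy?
A

For binary distributions, entropy is maximized at p=0.5 and decreases as p moves toward 0 or 1.

H(A) = H(0.5) = 1.0000 bits
H(B) = H(0.84) = 0.6343 bits

Distribution A (p=0.5) is closer to uniform (p=0.5), so it has higher entropy.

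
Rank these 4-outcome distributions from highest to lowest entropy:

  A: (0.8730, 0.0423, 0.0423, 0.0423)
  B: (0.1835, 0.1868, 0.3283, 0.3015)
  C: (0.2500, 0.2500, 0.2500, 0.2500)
C > B > A

Key insight: Entropy is maximized by uniform distributions and minimized by concentrated distributions.

- Uniform distributions have maximum entropy log₂(4) = 2.0000 bits
- The more "peaked" or concentrated a distribution, the lower its entropy

Entropies:
  H(A) = 0.7504 bits
  H(B) = 1.9500 bits
  H(C) = 2.0000 bits

Ranking: C > B > A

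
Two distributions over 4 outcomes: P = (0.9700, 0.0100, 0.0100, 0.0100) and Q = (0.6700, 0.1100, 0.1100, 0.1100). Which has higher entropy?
Q

P is highly concentrated on one outcome (97%), making it nearly deterministic. Q spreads its mass more evenly (max 67%). The more spread-out distribution has higher entropy: H(P) ≈ 0.242 bits, H(Q) ≈ 1.438 bits.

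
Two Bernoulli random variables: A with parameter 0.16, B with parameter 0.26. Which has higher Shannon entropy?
B

For binary distributions, entropy is maximized at p=0.5 and decreases as p moves toward 0 or 1.

H(A) = H(0.16) = 0.6343 bits
H(B) = H(0.26) = 0.8267 bits

Distribution B (p=0.26) is closer to uniform (p=0.5), so it has higher entropy.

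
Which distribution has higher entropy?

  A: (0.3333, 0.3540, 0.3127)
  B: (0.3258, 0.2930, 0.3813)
A

Both distributions are close to uniform, making this a harder comparison.

H(A) = 1.5831 bits
H(B) = 1.5764 bits

The distribution closer to uniform has higher entropy.
Answer: A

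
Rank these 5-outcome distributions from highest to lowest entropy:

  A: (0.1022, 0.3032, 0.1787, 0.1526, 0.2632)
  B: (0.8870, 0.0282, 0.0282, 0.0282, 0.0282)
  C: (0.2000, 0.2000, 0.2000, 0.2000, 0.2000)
C > A > B

Key insight: Entropy is maximized by uniform distributions and minimized by concentrated distributions.

- Uniform distributions have maximum entropy log₂(5) = 2.3219 bits
- The more "peaked" or concentrated a distribution, the lower its entropy

Entropies:
  H(A) = 2.2231 bits
  H(B) = 0.7349 bits
  H(C) = 2.3219 bits

Ranking: C > A > B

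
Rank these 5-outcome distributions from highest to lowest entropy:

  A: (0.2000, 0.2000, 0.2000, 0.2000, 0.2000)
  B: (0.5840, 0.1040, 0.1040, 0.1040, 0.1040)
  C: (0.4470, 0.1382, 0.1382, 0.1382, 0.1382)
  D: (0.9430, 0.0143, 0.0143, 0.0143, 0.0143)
A > C > B > D

Key insight: Entropy is maximized by uniform distributions and minimized by concentrated distributions.

Entropies:
  H(A) = 2.3219 bits
  H(B) = 1.8115 bits
  H(C) = 2.0979 bits
  H(D) = 0.4294 bits

Ranking: A > C > B > D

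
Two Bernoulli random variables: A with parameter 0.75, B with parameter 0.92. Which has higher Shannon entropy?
A

For binary distributions, entropy is maximized at p=0.5 and decreases as p moves toward 0 or 1.

H(A) = H(0.75) = 0.8113 bits
H(B) = H(0.92) = 0.4022 bits

Distribution A (p=0.75) is closer to uniform (p=0.5), so it has higher entropy.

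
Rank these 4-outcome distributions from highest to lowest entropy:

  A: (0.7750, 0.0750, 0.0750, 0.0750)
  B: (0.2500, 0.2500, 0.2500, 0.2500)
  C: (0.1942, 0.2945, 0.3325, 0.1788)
B > C > A

Key insight: Entropy is maximized by uniform distributions and minimized by concentrated distributions.

- Uniform distributions have maximum entropy log₂(4) = 2.0000 bits
- The more "peaked" or concentrated a distribution, the lower its entropy

Entropies:
  H(A) = 1.1258 bits
  H(B) = 2.0000 bits
  H(C) = 1.9508 bits

Ranking: B > C > A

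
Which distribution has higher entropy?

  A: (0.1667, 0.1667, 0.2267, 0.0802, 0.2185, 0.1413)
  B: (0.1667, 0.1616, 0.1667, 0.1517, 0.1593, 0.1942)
B

Both distributions are close to uniform, making this a harder comparison.

H(A) = 2.5173 bits
H(B) = 2.5805 bits

The distribution closer to uniform has higher entropy.
Answer: B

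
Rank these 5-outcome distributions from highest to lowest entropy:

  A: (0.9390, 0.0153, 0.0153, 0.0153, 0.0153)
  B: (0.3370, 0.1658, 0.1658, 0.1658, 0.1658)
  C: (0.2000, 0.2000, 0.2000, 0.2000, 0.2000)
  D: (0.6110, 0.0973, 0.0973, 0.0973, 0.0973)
C > B > D > A

Key insight: Entropy is maximized by uniform distributions and minimized by concentrated distributions.

Entropies:
  H(A) = 0.4534 bits
  H(B) = 2.2479 bits
  H(C) = 2.3219 bits
  H(D) = 1.7422 bits

Ranking: C > B > D > A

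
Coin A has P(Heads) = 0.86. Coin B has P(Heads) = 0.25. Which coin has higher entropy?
B

For binary distributions, entropy is maximized at p=0.5 and decreases as p moves toward 0 or 1.

H(A) = H(0.86) = 0.5842 bits
H(B) = H(0.25) = 0.8113 bits

Distribution B (p=0.25) is closer to uniform (p=0.5), so it has higher entropy.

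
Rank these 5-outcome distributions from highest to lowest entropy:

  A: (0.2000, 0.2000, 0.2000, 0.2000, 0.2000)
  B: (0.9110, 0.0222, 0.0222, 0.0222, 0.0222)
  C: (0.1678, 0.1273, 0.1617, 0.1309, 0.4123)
A > C > B

Key insight: Entropy is maximized by uniform distributions and minimized by concentrated distributions.

- Uniform distributions have maximum entropy log₂(5) = 2.3219 bits
- The more "peaked" or concentrated a distribution, the lower its entropy

Entropies:
  H(A) = 2.3219 bits
  H(B) = 0.6111 bits
  H(C) = 2.1468 bits

Ranking: A > C > B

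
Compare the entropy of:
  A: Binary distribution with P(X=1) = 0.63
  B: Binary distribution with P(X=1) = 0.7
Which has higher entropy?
A

For binary distributions, entropy is maximized at p=0.5 and decreases as p moves toward 0 or 1.

H(A) = H(0.63) = 0.9507 bits
H(B) = H(0.7) = 0.8813 bits

Distribution A (p=0.63) is closer to uniform (p=0.5), so it has higher entropy.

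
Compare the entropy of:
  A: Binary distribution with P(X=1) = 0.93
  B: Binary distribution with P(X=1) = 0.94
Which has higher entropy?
A

For binary distributions, entropy is maximized at p=0.5 and decreases as p moves toward 0 or 1.

H(A) = H(0.93) = 0.3659 bits
H(B) = H(0.94) = 0.3274 bits

Distribution A (p=0.93) is closer to uniform (p=0.5), so it has higher entropy.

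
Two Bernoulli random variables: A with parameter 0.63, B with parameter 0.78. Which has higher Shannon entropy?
A

For binary distributions, entropy is maximized at p=0.5 and decreases as p moves toward 0 or 1.

H(A) = H(0.63) = 0.9507 bits
H(B) = H(0.78) = 0.7602 bits

Distribution A (p=0.63) is closer to uniform (p=0.5), so it has higher entropy.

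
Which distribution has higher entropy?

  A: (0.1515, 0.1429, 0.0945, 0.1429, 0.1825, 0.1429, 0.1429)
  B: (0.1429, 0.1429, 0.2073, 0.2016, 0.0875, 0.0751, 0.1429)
A

Both distributions are close to uniform, making this a harder comparison.

H(A) = 2.7863 bits
H(B) = 2.7274 bits

The distribution closer to uniform has higher entropy.
Answer: A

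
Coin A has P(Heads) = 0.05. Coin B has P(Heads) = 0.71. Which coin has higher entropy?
B

For binary distributions, entropy is maximized at p=0.5 and decreases as p moves toward 0 or 1.

H(A) = H(0.05) = 0.2864 bits
H(B) = H(0.71) = 0.8687 bits

Distribution B (p=0.71) is closer to uniform (p=0.5), so it has higher entropy.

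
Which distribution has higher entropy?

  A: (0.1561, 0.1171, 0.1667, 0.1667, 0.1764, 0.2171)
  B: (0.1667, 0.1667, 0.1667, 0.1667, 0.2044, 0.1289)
B

Both distributions are close to uniform, making this a harder comparison.

H(A) = 2.5621 bits
H(B) = 2.5725 bits

The distribution closer to uniform has higher entropy.
Answer: B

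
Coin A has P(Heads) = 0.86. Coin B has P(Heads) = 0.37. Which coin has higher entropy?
B

For binary distributions, entropy is maximized at p=0.5 and decreases as p moves toward 0 or 1.

H(A) = H(0.86) = 0.5842 bits
H(B) = H(0.37) = 0.9507 bits

Distribution B (p=0.37) is closer to uniform (p=0.5), so it has higher entropy.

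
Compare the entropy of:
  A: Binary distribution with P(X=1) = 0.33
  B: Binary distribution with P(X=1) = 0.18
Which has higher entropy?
A

For binary distributions, entropy is maximized at p=0.5 and decreases as p moves toward 0 or 1.

H(A) = H(0.33) = 0.9149 bits
H(B) = H(0.18) = 0.6801 bits

Distribution A (p=0.33) is closer to uniform (p=0.5), so it has higher entropy.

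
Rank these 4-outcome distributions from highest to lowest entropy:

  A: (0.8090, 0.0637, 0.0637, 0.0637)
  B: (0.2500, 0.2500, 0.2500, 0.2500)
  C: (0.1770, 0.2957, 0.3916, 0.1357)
B > C > A

Key insight: Entropy is maximized by uniform distributions and minimized by concentrated distributions.

- Uniform distributions have maximum entropy log₂(4) = 2.0000 bits
- The more "peaked" or concentrated a distribution, the lower its entropy

Entropies:
  H(A) = 1.0063 bits
  H(B) = 2.0000 bits
  H(C) = 1.8827 bits

Ranking: B > C > A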